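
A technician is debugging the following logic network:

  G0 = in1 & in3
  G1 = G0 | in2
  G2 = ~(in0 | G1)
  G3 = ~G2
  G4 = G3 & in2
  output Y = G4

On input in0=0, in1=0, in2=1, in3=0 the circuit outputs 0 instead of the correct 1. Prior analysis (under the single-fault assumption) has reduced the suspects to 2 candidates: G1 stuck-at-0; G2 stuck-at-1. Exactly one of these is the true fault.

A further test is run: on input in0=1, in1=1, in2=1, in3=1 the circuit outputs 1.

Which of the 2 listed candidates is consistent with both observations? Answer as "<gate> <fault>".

G1 stuck-at-0

Evaluate each candidate on input in0=1, in1=1, in2=1, in3=1:
  G1 stuck-at-0: G0=1, G1=0 [stuck-at-0], G2=0, G3=1, G4=1 → 1 — matches
  G2 stuck-at-1: G0=1, G1=1, G2=1 [stuck-at-1], G3=0, G4=0 → 0 — eliminated
Only G1 stuck-at-0 reproduces the observed 1.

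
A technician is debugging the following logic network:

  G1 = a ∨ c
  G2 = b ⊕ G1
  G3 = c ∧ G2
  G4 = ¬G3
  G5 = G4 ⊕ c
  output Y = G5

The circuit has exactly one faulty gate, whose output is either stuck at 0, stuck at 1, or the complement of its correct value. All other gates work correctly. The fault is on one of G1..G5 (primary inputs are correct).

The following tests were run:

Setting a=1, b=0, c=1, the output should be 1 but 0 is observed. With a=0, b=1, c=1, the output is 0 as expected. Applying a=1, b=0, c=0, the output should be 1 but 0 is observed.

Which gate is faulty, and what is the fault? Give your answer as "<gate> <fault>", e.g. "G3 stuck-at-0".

G5 stuck-at-0

Fault-free values for test 1 (a=1, b=0, c=1): G1=1, G2=1, G3=1, G4=0, G5=1, giving Y=1. Observed 0.
Test 1: faults giving observed 0 are {G1 stuck-at-0, G1 inverted output, G2 stuck-at-0, G2 inverted output, G3 stuck-at-0, G3 inverted output, G4 stuck-at-1, G4 inverted output, G5 stuck-at-0, G5 inverted output}.
Test 2 (a=0, b=1, c=1): fault-free G1=1, G2=0, G3=0, G4=1, G5=0 → 0; observed 0. Eliminates G1 stuck-at-0, G1 inverted output, G2 inverted output, G3 inverted output, G4 inverted output, G5 inverted output.
Test 3 (a=1, b=0, c=0): fault-free G1=1, G2=1, G3=0, G4=1, G5=1 → 1; observed 0. Eliminates G2 stuck-at-0, G3 stuck-at-0, G4 stuck-at-1.
Only G5 stuck-at-0 is consistent with every test.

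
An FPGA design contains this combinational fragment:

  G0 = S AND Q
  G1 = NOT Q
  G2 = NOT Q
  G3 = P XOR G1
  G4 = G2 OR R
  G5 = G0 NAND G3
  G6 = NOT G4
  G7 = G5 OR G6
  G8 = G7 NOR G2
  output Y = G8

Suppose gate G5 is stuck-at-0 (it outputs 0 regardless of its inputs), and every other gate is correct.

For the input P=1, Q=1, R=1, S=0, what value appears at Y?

Propagate with G5 forced: G0=0, G1=0, G2=0, G3=1, G4=1, G5=0 [stuck-at-0], G6=0, G7=0, G8=1.
So Y = 1. (Without the fault it would be 0.)

1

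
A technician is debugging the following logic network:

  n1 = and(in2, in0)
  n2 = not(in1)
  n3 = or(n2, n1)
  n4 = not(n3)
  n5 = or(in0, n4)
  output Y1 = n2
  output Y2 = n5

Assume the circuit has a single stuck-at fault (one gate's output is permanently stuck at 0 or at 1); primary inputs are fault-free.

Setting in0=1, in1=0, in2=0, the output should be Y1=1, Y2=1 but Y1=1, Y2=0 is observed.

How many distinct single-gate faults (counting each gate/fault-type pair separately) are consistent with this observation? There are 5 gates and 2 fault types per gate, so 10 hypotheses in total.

1

Fault-free: n1=0, n2=1, n3=1, n4=0, n5=1 → Y1=1, Y2=1. Observed Y1=1, Y2=0.
  n1 stuck-at-0: output Y1=1, Y2=1 ✗
  n1 stuck-at-1: output Y1=1, Y2=1 ✗
  n2 stuck-at-0: output Y1=0, Y2=1 ✗
  n2 stuck-at-1: output Y1=1, Y2=1 ✗
  n3 stuck-at-0: output Y1=1, Y2=1 ✗
  n3 stuck-at-1: output Y1=1, Y2=1 ✗
  n4 stuck-at-0: output Y1=1, Y2=1 ✗
  n4 stuck-at-1: output Y1=1, Y2=1 ✗
  n5 stuck-at-0: output Y1=1, Y2=0 ✓
  n5 stuck-at-1: output Y1=1, Y2=1 ✗
Consistent faults: {n5 stuck-at-0} — 1 in all.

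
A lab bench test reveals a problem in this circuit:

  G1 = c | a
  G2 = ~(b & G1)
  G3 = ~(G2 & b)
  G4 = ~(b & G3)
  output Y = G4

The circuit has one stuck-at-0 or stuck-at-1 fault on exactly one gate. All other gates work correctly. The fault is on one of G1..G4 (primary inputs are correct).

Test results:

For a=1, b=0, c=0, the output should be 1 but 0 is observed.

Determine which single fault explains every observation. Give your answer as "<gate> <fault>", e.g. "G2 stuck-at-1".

G4 stuck-at-0

Fault-free values for test 1 (a=1, b=0, c=0): G1=1, G2=1, G3=1, G4=1, giving Y=1. Observed 0.
Test 1: faults giving observed 0 are {G4 stuck-at-0}.
Only G4 stuck-at-0 is consistent with every test.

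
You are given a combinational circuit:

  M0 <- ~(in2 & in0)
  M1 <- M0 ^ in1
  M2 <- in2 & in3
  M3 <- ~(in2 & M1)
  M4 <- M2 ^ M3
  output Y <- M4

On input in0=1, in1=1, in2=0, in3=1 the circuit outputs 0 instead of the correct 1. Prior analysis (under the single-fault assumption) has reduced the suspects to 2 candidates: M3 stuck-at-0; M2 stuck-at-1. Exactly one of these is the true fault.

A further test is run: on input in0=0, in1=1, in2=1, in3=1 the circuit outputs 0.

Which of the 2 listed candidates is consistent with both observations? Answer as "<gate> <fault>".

M2 stuck-at-1

Evaluate each candidate on input in0=0, in1=1, in2=1, in3=1:
  M3 stuck-at-0: M0=1, M1=0, M2=1, M3=0 [stuck-at-0], M4=1 → 1 — eliminated
  M2 stuck-at-1: M0=1, M1=0, M2=1 [stuck-at-1], M3=1, M4=0 → 0 — matches
Only M2 stuck-at-1 reproduces the observed 0.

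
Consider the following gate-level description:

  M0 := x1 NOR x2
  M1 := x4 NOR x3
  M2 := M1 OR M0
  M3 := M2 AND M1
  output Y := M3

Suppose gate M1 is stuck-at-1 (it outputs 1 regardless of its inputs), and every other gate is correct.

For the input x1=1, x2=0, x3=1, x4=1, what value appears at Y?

1

Propagate with M1 forced: M0=0, M1=1 [stuck-at-1], M2=1, M3=1.
So Y = 1. (Without the fault it would be 0.)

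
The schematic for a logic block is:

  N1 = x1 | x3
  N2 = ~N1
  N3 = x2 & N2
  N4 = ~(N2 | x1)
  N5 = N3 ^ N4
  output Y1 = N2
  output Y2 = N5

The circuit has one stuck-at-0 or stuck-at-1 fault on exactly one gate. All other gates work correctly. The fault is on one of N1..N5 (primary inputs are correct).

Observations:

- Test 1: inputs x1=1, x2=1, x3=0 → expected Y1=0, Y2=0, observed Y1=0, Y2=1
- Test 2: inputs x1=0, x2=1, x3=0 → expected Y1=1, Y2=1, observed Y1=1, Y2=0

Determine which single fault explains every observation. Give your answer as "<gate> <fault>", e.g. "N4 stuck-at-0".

Fault-free values for test 1 (x1=1, x2=1, x3=0): N1=1, N2=0, N3=0, N4=0, N5=0, giving Y1=0, Y2=0. Observed Y1=0, Y2=1.
Test 1: faults giving observed Y1=0, Y2=1 are {N3 stuck-at-1, N4 stuck-at-1, N5 stuck-at-1}.
Test 2 (x1=0, x2=1, x3=0): fault-free N1=0, N2=1, N3=1, N4=0, N5=1 → Y1=1, Y2=1; observed Y1=1, Y2=0. Eliminates N3 stuck-at-1, N5 stuck-at-1.
Only N4 stuck-at-1 is consistent with every test.

N4 stuck-at-1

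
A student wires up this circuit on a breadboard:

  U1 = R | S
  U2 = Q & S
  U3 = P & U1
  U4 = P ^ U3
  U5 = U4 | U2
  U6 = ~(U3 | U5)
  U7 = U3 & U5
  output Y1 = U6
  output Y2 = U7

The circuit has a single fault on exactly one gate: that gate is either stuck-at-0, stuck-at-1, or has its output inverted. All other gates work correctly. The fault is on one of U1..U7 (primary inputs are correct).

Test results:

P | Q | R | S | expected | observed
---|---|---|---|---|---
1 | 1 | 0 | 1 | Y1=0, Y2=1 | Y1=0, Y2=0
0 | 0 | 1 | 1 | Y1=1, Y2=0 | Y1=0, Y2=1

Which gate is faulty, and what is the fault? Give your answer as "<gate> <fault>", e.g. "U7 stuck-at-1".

U3 inverted output

Fault-free values for test 1 (P=1, Q=1, R=0, S=1): U1=1, U2=1, U3=1, U4=0, U5=1, U6=0, U7=1, giving Y1=0, Y2=1. Observed Y1=0, Y2=0.
Test 1: faults giving observed Y1=0, Y2=0 are {U1 stuck-at-0, U1 inverted output, U2 stuck-at-0, U2 inverted output, U3 stuck-at-0, U3 inverted output, U5 stuck-at-0, U5 inverted output, U7 stuck-at-0, U7 inverted output}.
Test 2 (P=0, Q=0, R=1, S=1): fault-free U1=1, U2=0, U3=0, U4=0, U5=0, U6=1, U7=0 → Y1=1, Y2=0; observed Y1=0, Y2=1. Eliminates U1 stuck-at-0, U1 inverted output, U2 stuck-at-0, U2 inverted output, U3 stuck-at-0, U5 stuck-at-0, U5 inverted output, U7 stuck-at-0, U7 inverted output.
Only U3 inverted output is consistent with every test.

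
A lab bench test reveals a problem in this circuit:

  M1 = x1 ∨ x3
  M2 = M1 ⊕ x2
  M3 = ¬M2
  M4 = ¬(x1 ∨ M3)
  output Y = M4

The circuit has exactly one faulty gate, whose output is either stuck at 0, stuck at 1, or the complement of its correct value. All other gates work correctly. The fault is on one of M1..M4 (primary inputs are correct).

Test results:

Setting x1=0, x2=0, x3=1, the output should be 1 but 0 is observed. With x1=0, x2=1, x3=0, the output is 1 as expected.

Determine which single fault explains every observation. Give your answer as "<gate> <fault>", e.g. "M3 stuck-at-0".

M1 stuck-at-0

Fault-free values for test 1 (x1=0, x2=0, x3=1): M1=1, M2=1, M3=0, M4=1, giving Y=1. Observed 0.
Test 1: faults giving observed 0 are {M1 stuck-at-0, M1 inverted output, M2 stuck-at-0, M2 inverted output, M3 stuck-at-1, M3 inverted output, M4 stuck-at-0, M4 inverted output}.
Test 2 (x1=0, x2=1, x3=0): fault-free M1=0, M2=1, M3=0, M4=1 → 1; observed 1. Eliminates M1 inverted output, M2 stuck-at-0, M2 inverted output, M3 stuck-at-1, M3 inverted output, M4 stuck-at-0, M4 inverted output.
Only M1 stuck-at-0 is consistent with every test.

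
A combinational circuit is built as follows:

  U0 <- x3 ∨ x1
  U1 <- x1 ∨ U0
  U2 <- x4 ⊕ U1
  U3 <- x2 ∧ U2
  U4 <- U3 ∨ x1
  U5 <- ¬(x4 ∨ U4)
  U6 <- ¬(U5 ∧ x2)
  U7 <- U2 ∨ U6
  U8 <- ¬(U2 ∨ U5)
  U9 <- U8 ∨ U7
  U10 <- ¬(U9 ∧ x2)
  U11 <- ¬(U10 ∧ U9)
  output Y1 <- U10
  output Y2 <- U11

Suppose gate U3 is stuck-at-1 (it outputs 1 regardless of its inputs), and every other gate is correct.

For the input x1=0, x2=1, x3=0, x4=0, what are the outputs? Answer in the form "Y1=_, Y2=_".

Y1=0, Y2=1

Propagate with U3 forced: U0=0, U1=0, U2=0, U3=1 [stuck-at-1], U4=1, U5=0, U6=1, U7=1, U8=1, U9=1, U10=0, U11=1.
So the outputs are Y1=0, Y2=1. (Without the fault they would be Y1=1, Y2=1.)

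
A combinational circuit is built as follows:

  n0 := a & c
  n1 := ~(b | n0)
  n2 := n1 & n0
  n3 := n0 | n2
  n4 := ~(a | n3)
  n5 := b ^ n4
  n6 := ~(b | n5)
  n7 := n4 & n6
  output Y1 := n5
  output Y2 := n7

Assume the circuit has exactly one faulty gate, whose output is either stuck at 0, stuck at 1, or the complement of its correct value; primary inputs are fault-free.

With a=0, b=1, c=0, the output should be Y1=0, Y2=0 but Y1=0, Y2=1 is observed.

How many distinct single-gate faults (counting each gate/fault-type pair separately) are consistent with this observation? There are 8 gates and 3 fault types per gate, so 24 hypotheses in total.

Fault-free: n0=0, n1=0, n2=0, n3=0, n4=1, n5=0, n6=0, n7=0 → Y1=0, Y2=0. Observed Y1=0, Y2=1.
  n0: none of the 3 fault types match ✗
  n1: none of the 3 fault types match ✗
  n2: none of the 3 fault types match ✗
  n3: none of the 3 fault types match ✗
  n4: none of the 3 fault types match ✗
  n5: none of the 3 fault types match ✗
  n6: stuck-at-1, inverted output ✓; others ✗
  n7: stuck-at-1, inverted output ✓; others ✗
Consistent faults: {n6 stuck-at-1, n6 inverted output, n7 stuck-at-1, n7 inverted output} — 4 in all.

4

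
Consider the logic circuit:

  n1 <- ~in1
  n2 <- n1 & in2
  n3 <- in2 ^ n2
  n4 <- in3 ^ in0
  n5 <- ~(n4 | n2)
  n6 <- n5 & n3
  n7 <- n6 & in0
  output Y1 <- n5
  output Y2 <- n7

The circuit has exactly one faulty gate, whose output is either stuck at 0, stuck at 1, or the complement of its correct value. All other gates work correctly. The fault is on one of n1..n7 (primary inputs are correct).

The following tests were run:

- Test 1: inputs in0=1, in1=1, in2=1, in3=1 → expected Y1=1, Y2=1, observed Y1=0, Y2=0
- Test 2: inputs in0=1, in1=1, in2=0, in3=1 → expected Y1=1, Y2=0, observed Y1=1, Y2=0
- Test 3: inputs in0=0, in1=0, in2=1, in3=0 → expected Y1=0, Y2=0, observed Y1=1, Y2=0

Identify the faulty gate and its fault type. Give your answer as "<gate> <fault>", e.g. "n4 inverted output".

Fault-free values for test 1 (in0=1, in1=1, in2=1, in3=1): n1=0, n2=0, n3=1, n4=0, n5=1, n6=1, n7=1, giving Y1=1, Y2=1. Observed Y1=0, Y2=0.
Test 1: faults giving observed Y1=0, Y2=0 are {n1 stuck-at-1, n1 inverted output, n2 stuck-at-1, n2 inverted output, n4 stuck-at-1, n4 inverted output, n5 stuck-at-0, n5 inverted output}.
Test 2 (in0=1, in1=1, in2=0, in3=1): fault-free n1=0, n2=0, n3=0, n4=0, n5=1, n6=0, n7=0 → Y1=1, Y2=0; observed Y1=1, Y2=0. Eliminates n2 stuck-at-1, n2 inverted output, n4 stuck-at-1, n4 inverted output, n5 stuck-at-0, n5 inverted output.
Test 3 (in0=0, in1=0, in2=1, in3=0): fault-free n1=1, n2=1, n3=0, n4=0, n5=0, n6=0, n7=0 → Y1=0, Y2=0; observed Y1=1, Y2=0. Eliminates n1 stuck-at-1.
Only n1 inverted output is consistent with every test.

n1 inverted output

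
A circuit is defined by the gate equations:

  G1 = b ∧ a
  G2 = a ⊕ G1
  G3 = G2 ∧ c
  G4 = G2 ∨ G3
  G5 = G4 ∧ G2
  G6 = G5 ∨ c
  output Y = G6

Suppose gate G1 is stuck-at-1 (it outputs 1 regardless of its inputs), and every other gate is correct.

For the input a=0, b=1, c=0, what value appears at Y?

Propagate with G1 forced: G1=1 [stuck-at-1], G2=1, G3=0, G4=1, G5=1, G6=1.
So Y = 1. (Without the fault it would be 0.)

1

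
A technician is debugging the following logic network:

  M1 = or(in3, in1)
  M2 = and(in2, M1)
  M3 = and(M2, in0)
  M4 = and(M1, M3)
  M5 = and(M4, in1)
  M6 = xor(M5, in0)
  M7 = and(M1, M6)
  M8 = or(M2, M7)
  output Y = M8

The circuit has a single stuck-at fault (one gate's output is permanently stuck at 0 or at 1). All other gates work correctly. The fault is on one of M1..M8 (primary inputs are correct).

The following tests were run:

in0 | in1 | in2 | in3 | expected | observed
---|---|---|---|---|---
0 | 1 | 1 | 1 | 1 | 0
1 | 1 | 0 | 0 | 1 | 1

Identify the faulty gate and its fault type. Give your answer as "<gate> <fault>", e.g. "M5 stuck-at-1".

M2 stuck-at-0

Fault-free values for test 1 (in0=0, in1=1, in2=1, in3=1): M1=1, M2=1, M3=0, M4=0, M5=0, M6=0, M7=0, M8=1, giving Y=1. Observed 0.
Test 1: faults giving observed 0 are {M1 stuck-at-0, M2 stuck-at-0, M8 stuck-at-0}.
Test 2 (in0=1, in1=1, in2=0, in3=0): fault-free M1=1, M2=0, M3=0, M4=0, M5=0, M6=1, M7=1, M8=1 → 1; observed 1. Eliminates M1 stuck-at-0, M8 stuck-at-0.
Only M2 stuck-at-0 is consistent with every test.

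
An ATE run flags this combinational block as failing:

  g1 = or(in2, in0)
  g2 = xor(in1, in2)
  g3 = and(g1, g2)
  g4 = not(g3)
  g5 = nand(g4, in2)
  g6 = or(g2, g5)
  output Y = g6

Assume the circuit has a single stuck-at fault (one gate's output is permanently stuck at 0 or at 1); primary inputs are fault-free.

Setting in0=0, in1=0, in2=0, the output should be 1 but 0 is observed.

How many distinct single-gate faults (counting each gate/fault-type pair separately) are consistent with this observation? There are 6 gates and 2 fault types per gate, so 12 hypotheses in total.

2

Fault-free: g1=0, g2=0, g3=0, g4=1, g5=1, g6=1 → 1. Observed 0.
  g1 stuck-at-0: output 1 ✗
  g1 stuck-at-1: output 1 ✗
  g2 stuck-at-0: output 1 ✗
  g2 stuck-at-1: output 1 ✗
  g3 stuck-at-0: output 1 ✗
  g3 stuck-at-1: output 1 ✗
  g4 stuck-at-0: output 1 ✗
  g4 stuck-at-1: output 1 ✗
  g5 stuck-at-0: output 0 ✓
  g5 stuck-at-1: output 1 ✗
  g6 stuck-at-0: output 0 ✓
  g6 stuck-at-1: output 1 ✗
Consistent faults: {g5 stuck-at-0, g6 stuck-at-0} — 2 in all.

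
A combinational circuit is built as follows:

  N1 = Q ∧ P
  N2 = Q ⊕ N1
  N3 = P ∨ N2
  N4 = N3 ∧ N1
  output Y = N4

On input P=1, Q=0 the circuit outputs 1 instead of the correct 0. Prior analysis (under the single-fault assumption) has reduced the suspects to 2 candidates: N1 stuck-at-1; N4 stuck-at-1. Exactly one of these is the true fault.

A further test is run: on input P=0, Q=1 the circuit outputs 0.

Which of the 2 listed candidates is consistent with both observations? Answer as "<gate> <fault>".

N1 stuck-at-1

Evaluate each candidate on input P=0, Q=1:
  N1 stuck-at-1: N1=1 [stuck-at-1], N2=0, N3=0, N4=0 → 0 — matches
  N4 stuck-at-1: N1=0, N2=1, N3=1, N4=1 [stuck-at-1] → 1 — eliminated
Only N1 stuck-at-1 reproduces the observed 0.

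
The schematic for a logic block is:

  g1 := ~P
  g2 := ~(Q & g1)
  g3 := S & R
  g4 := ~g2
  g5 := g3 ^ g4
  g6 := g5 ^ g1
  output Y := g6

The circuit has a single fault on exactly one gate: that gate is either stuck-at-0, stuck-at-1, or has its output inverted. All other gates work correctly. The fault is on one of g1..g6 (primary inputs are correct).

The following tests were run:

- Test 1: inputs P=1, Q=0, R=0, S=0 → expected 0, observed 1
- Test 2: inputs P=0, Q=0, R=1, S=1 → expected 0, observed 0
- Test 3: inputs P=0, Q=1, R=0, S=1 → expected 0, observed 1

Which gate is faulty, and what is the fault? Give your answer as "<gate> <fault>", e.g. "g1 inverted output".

Fault-free values for test 1 (P=1, Q=0, R=0, S=0): g1=0, g2=1, g3=0, g4=0, g5=0, g6=0, giving Y=0. Observed 1.
Test 1: faults giving observed 1 are {g1 stuck-at-1, g1 inverted output, g2 stuck-at-0, g2 inverted output, g3 stuck-at-1, g3 inverted output, g4 stuck-at-1, g4 inverted output, g5 stuck-at-1, g5 inverted output, g6 stuck-at-1, g6 inverted output}.
Test 2 (P=0, Q=0, R=1, S=1): fault-free g1=1, g2=1, g3=1, g4=0, g5=1, g6=0 → 0; observed 0. Eliminates g1 inverted output, g2 stuck-at-0, g2 inverted output, g3 inverted output, g4 stuck-at-1, g4 inverted output, g5 inverted output, g6 stuck-at-1, g6 inverted output.
Test 3 (P=0, Q=1, R=0, S=1): fault-free g1=1, g2=0, g3=0, g4=1, g5=1, g6=0 → 0; observed 1. Eliminates g1 stuck-at-1, g5 stuck-at-1.
Only g3 stuck-at-1 is consistent with every test.

g3 stuck-at-1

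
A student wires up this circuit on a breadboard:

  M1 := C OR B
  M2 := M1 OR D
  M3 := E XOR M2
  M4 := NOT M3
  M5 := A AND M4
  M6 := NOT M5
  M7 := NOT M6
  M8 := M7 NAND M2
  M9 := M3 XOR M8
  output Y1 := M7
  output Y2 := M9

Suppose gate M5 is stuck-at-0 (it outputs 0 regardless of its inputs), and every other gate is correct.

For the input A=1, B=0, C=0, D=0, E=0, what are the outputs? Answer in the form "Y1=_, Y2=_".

Y1=0, Y2=1

Propagate with M5 forced: M1=0, M2=0, M3=0, M4=1, M5=0 [stuck-at-0], M6=1, M7=0, M8=1, M9=1.
So the outputs are Y1=0, Y2=1. (Without the fault they would be Y1=1, Y2=1.)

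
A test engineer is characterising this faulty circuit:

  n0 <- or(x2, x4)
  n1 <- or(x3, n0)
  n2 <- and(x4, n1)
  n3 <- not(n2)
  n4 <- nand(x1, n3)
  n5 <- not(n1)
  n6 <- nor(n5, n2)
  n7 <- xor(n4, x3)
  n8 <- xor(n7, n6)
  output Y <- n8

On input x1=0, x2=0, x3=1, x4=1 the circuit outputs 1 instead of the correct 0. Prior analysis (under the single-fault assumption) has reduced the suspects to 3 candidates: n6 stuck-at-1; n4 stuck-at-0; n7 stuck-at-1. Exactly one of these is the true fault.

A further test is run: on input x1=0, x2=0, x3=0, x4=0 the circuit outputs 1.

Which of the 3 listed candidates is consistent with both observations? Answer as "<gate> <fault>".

Evaluate each candidate on input x1=0, x2=0, x3=0, x4=0:
  n6 stuck-at-1: n0=0, n1=0, n2=0, n3=1, n4=1, n5=1, n6=1 [stuck-at-1], n7=1, n8=0 → 0 — eliminated
  n4 stuck-at-0: n0=0, n1=0, n2=0, n3=1, n4=0 [stuck-at-0], n5=1, n6=0, n7=0, n8=0 → 0 — eliminated
  n7 stuck-at-1: n0=0, n1=0, n2=0, n3=1, n4=1, n5=1, n6=0, n7=1 [stuck-at-1], n8=1 → 1 — matches
Only n7 stuck-at-1 reproduces the observed 1.

n7 stuck-at-1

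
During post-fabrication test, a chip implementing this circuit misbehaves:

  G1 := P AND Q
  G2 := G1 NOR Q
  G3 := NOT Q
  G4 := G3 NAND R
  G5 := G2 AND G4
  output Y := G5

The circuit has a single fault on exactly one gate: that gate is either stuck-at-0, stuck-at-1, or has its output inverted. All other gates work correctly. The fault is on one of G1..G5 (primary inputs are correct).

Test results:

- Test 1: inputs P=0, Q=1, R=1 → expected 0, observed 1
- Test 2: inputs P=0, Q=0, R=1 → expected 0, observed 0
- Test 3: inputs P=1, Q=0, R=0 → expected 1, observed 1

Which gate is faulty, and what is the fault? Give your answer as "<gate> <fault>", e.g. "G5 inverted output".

G2 stuck-at-1

Fault-free values for test 1 (P=0, Q=1, R=1): G1=0, G2=0, G3=0, G4=1, G5=0, giving Y=0. Observed 1.
Test 1: faults giving observed 1 are {G2 stuck-at-1, G2 inverted output, G5 stuck-at-1, G5 inverted output}.
Test 2 (P=0, Q=0, R=1): fault-free G1=0, G2=1, G3=1, G4=0, G5=0 → 0; observed 0. Eliminates G5 stuck-at-1, G5 inverted output.
Test 3 (P=1, Q=0, R=0): fault-free G1=0, G2=1, G3=1, G4=1, G5=1 → 1; observed 1. Eliminates G2 inverted output.
Only G2 stuck-at-1 is consistent with every test.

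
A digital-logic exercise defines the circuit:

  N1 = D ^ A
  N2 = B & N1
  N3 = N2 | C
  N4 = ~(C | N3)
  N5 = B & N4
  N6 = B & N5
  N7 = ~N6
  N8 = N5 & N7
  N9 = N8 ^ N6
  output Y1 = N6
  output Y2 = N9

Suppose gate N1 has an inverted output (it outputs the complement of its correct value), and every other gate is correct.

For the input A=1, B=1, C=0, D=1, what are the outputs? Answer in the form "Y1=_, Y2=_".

Propagate with N1 forced: N1=1 [inverted output], N2=1, N3=1, N4=0, N5=0, N6=0, N7=1, N8=0, N9=0.
So the outputs are Y1=0, Y2=0. (Without the fault they would be Y1=1, Y2=1.)

Y1=0, Y2=0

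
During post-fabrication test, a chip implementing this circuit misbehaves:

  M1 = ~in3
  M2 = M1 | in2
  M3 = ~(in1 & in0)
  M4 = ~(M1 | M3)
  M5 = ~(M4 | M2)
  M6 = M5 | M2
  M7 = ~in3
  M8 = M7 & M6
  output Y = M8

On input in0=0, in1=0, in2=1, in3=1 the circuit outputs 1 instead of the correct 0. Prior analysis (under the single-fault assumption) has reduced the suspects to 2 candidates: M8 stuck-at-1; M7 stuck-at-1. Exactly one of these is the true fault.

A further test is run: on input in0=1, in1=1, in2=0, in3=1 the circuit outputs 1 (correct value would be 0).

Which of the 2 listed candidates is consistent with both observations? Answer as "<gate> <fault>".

Evaluate each candidate on input in0=1, in1=1, in2=0, in3=1:
  M8 stuck-at-1: M1=0, M2=0, M3=0, M4=1, M5=0, M6=0, M7=0, M8=1 [stuck-at-1] → 1 — matches
  M7 stuck-at-1: M1=0, M2=0, M3=0, M4=1, M5=0, M6=0, M7=1 [stuck-at-1], M8=0 → 0 — eliminated
Only M8 stuck-at-1 reproduces the observed 1.

M8 stuck-at-1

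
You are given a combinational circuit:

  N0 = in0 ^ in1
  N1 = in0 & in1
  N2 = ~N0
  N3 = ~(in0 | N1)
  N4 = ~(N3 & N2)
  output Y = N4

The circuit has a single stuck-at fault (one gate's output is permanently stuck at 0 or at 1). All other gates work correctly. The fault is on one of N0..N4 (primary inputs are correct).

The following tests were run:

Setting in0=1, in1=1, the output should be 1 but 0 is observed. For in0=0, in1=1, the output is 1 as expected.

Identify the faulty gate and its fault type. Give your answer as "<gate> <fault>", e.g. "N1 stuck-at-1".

Fault-free values for test 1 (in0=1, in1=1): N0=0, N1=1, N2=1, N3=0, N4=1, giving Y=1. Observed 0.
Test 1: faults giving observed 0 are {N3 stuck-at-1, N4 stuck-at-0}.
Test 2 (in0=0, in1=1): fault-free N0=1, N1=0, N2=0, N3=1, N4=1 → 1; observed 1. Eliminates N4 stuck-at-0.
Only N3 stuck-at-1 is consistent with every test.

N3 stuck-at-1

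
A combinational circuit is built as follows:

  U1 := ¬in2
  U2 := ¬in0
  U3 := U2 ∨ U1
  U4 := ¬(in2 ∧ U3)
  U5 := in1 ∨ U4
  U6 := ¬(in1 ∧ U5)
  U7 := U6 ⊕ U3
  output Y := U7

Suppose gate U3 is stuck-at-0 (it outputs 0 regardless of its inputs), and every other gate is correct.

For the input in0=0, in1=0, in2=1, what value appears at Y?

Propagate with U3 forced: U1=0, U2=1, U3=0 [stuck-at-0], U4=1, U5=1, U6=1, U7=1.
So Y = 1. (Without the fault it would be 0.)

1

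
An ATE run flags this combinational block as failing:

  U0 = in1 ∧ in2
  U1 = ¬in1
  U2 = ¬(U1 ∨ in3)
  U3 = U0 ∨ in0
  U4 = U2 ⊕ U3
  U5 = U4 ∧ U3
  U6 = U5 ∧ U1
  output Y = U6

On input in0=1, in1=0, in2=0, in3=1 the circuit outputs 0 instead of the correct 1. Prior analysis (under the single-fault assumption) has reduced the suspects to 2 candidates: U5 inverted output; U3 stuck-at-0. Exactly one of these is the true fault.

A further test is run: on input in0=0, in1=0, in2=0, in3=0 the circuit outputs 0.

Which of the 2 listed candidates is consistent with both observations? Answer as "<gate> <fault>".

Evaluate each candidate on input in0=0, in1=0, in2=0, in3=0:
  U5 inverted output: U0=0, U1=1, U2=0, U3=0, U4=0, U5=1 [inverted output], U6=1 → 1 — eliminated
  U3 stuck-at-0: U0=0, U1=1, U2=0, U3=0 [stuck-at-0], U4=0, U5=0, U6=0 → 0 — matches
Only U3 stuck-at-0 reproduces the observed 0.

U3 stuck-at-0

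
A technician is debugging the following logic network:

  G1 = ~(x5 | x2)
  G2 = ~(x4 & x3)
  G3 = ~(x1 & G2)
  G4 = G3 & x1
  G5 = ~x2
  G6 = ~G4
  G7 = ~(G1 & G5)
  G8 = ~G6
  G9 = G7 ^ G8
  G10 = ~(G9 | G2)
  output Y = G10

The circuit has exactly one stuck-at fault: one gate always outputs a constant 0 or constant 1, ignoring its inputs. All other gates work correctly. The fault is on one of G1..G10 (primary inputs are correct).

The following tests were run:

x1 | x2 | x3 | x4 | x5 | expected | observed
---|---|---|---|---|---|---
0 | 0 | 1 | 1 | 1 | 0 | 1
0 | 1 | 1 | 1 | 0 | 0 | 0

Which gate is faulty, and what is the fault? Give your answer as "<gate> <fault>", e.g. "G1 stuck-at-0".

G1 stuck-at-1

Fault-free values for test 1 (x1=0, x2=0, x3=1, x4=1, x5=1): G1=0, G2=0, G3=1, G4=0, G5=1, G6=1, G7=1, G8=0, G9=1, G10=0, giving Y=0. Observed 1.
Test 1: faults giving observed 1 are {G1 stuck-at-1, G4 stuck-at-1, G6 stuck-at-0, G7 stuck-at-0, G8 stuck-at-1, G9 stuck-at-0, G10 stuck-at-1}.
Test 2 (x1=0, x2=1, x3=1, x4=1, x5=0): fault-free G1=0, G2=0, G3=1, G4=0, G5=0, G6=1, G7=1, G8=0, G9=1, G10=0 → 0; observed 0. Eliminates G4 stuck-at-1, G6 stuck-at-0, G7 stuck-at-0, G8 stuck-at-1, G9 stuck-at-0, G10 stuck-at-1.
Only G1 stuck-at-1 is consistent with every test.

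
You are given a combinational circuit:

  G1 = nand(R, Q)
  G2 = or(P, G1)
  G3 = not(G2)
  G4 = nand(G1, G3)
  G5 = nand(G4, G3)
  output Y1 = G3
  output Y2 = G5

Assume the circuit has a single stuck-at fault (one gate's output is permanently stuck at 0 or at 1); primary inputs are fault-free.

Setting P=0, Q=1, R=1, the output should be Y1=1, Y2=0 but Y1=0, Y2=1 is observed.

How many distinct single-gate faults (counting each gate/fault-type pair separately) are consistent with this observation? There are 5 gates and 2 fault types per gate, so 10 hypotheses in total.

Fault-free: G1=0, G2=0, G3=1, G4=1, G5=0 → Y1=1, Y2=0. Observed Y1=0, Y2=1.
  G1 stuck-at-0: output Y1=1, Y2=0 ✗
  G1 stuck-at-1: output Y1=0, Y2=1 ✓
  G2 stuck-at-0: output Y1=1, Y2=0 ✗
  G2 stuck-at-1: output Y1=0, Y2=1 ✓
  G3 stuck-at-0: output Y1=0, Y2=1 ✓
  G3 stuck-at-1: output Y1=1, Y2=0 ✗
  G4 stuck-at-0: output Y1=1, Y2=1 ✗
  G4 stuck-at-1: output Y1=1, Y2=0 ✗
  G5 stuck-at-0: output Y1=1, Y2=0 ✗
  G5 stuck-at-1: output Y1=1, Y2=1 ✗
Consistent faults: {G1 stuck-at-1, G2 stuck-at-1, G3 stuck-at-0} — 3 in all.

3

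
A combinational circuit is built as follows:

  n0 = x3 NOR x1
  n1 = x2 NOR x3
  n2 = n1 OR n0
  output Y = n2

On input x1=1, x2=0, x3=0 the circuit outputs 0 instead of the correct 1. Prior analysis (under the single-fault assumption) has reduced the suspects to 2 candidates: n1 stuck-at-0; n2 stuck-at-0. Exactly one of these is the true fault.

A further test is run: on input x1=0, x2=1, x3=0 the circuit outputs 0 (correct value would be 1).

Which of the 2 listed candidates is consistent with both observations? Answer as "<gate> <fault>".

Evaluate each candidate on input x1=0, x2=1, x3=0:
  n1 stuck-at-0: n0=1, n1=0 [stuck-at-0], n2=1 → 1 — eliminated
  n2 stuck-at-0: n0=1, n1=0, n2=0 [stuck-at-0] → 0 — matches
Only n2 stuck-at-0 reproduces the observed 0.

n2 stuck-at-0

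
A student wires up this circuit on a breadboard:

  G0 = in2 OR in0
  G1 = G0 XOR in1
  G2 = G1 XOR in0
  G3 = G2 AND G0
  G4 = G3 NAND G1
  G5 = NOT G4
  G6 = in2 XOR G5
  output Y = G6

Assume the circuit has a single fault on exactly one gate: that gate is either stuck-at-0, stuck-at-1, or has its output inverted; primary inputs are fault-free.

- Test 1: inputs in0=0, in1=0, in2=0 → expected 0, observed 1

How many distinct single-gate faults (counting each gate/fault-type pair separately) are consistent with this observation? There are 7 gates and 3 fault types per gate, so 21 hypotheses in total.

8

Fault-free: G0=0, G1=0, G2=0, G3=0, G4=1, G5=0, G6=0 → 0. Observed 1.
  G0: stuck-at-1, inverted output ✓; others ✗
  G1: none of the 3 fault types match ✗
  G2: none of the 3 fault types match ✗
  G3: none of the 3 fault types match ✗
  G4: stuck-at-0, inverted output ✓; others ✗
  G5: stuck-at-1, inverted output ✓; others ✗
  G6: stuck-at-1, inverted output ✓; others ✗
Consistent faults: {G0 stuck-at-1, G0 inverted output, G4 stuck-at-0, G4 inverted output, G5 stuck-at-1, G5 inverted output, G6 stuck-at-1, G6 inverted output} — 8 in all.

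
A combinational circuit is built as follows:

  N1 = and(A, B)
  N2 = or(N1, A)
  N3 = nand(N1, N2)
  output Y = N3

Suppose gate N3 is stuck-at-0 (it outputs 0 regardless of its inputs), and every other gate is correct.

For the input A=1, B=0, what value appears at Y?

0

Propagate with N3 forced: N1=0, N2=1, N3=0 [stuck-at-0].
So Y = 0. (Without the fault it would be 1.)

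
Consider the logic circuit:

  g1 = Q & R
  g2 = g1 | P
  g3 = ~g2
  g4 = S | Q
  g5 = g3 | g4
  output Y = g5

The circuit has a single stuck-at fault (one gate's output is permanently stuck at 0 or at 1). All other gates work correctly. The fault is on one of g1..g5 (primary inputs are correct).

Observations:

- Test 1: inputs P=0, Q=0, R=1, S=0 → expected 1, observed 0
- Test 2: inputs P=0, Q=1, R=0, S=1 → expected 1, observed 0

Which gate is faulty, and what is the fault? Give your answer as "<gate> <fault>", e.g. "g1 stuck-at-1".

g5 stuck-at-0

Fault-free values for test 1 (P=0, Q=0, R=1, S=0): g1=0, g2=0, g3=1, g4=0, g5=1, giving Y=1. Observed 0.
Test 1: faults giving observed 0 are {g1 stuck-at-1, g2 stuck-at-1, g3 stuck-at-0, g5 stuck-at-0}.
Test 2 (P=0, Q=1, R=0, S=1): fault-free g1=0, g2=0, g3=1, g4=1, g5=1 → 1; observed 0. Eliminates g1 stuck-at-1, g2 stuck-at-1, g3 stuck-at-0.
Only g5 stuck-at-0 is consistent with every test.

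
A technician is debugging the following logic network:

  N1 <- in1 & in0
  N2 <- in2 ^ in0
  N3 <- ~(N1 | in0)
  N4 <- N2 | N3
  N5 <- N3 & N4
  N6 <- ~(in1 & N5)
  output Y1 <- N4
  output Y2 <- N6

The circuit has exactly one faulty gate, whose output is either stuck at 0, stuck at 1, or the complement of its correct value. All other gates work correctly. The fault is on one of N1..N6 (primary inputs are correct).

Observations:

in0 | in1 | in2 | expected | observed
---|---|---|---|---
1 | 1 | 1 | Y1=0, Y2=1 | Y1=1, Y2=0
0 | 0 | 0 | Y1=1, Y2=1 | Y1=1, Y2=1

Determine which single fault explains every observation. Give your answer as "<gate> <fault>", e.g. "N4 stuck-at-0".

N3 stuck-at-1

Fault-free values for test 1 (in0=1, in1=1, in2=1): N1=1, N2=0, N3=0, N4=0, N5=0, N6=1, giving Y1=0, Y2=1. Observed Y1=1, Y2=0.
Test 1: faults giving observed Y1=1, Y2=0 are {N3 stuck-at-1, N3 inverted output}.
Test 2 (in0=0, in1=0, in2=0): fault-free N1=0, N2=0, N3=1, N4=1, N5=1, N6=1 → Y1=1, Y2=1; observed Y1=1, Y2=1. Eliminates N3 inverted output.
Only N3 stuck-at-1 is consistent with every test.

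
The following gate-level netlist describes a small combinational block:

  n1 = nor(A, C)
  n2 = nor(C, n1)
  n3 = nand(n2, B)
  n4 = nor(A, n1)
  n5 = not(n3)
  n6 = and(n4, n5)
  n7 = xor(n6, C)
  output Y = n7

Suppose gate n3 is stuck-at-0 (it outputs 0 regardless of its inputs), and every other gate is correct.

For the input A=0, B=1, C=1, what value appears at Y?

0

Propagate with n3 forced: n1=0, n2=0, n3=0 [stuck-at-0], n4=1, n5=1, n6=1, n7=0.
So Y = 0. (Without the fault it would be 1.)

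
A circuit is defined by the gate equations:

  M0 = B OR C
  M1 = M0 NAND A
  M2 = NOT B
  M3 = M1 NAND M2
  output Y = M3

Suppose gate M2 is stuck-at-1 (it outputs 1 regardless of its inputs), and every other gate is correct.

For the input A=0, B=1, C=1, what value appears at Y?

0

Propagate with M2 forced: M0=1, M1=1, M2=1 [stuck-at-1], M3=0.
So Y = 0. (Without the fault it would be 1.)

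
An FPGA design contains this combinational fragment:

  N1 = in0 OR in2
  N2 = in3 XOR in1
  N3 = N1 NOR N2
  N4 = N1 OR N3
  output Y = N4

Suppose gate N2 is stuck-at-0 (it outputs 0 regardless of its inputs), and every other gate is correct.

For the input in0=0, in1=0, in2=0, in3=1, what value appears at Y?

1

Propagate with N2 forced: N1=0, N2=0 [stuck-at-0], N3=1, N4=1.
So Y = 1. (Without the fault it would be 0.)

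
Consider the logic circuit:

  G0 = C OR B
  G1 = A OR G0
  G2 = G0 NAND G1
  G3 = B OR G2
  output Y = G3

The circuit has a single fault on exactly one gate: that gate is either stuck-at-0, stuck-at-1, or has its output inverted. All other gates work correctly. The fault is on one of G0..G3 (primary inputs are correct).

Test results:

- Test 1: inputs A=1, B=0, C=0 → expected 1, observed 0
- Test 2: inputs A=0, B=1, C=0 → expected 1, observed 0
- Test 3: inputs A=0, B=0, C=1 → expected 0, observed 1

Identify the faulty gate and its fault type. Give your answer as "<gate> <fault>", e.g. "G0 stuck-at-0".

Fault-free values for test 1 (A=1, B=0, C=0): G0=0, G1=1, G2=1, G3=1, giving Y=1. Observed 0.
Test 1: faults giving observed 0 are {G0 stuck-at-1, G0 inverted output, G2 stuck-at-0, G2 inverted output, G3 stuck-at-0, G3 inverted output}.
Test 2 (A=0, B=1, C=0): fault-free G0=1, G1=1, G2=0, G3=1 → 1; observed 0. Eliminates G0 stuck-at-1, G0 inverted output, G2 stuck-at-0, G2 inverted output.
Test 3 (A=0, B=0, C=1): fault-free G0=1, G1=1, G2=0, G3=0 → 0; observed 1. Eliminates G3 stuck-at-0.
Only G3 inverted output is consistent with every test.

G3 inverted output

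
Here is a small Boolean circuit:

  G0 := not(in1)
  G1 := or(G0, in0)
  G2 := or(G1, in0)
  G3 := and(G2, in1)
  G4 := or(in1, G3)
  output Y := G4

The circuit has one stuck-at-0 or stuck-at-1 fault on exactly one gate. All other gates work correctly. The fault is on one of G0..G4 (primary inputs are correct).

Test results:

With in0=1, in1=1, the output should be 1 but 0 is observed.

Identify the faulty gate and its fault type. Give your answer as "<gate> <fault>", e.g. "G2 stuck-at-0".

Fault-free values for test 1 (in0=1, in1=1): G0=0, G1=1, G2=1, G3=1, G4=1, giving Y=1. Observed 0.
Test 1: faults giving observed 0 are {G4 stuck-at-0}.
Only G4 stuck-at-0 is consistent with every test.

G4 stuck-at-0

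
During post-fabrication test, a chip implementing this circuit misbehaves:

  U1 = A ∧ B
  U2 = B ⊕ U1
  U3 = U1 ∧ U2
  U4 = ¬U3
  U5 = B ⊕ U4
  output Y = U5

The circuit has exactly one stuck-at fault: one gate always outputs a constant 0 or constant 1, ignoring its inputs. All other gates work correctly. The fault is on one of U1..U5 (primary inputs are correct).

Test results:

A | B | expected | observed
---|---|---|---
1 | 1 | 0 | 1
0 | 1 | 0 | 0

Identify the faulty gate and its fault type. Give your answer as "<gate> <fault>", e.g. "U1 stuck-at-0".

U2 stuck-at-1

Fault-free values for test 1 (A=1, B=1): U1=1, U2=0, U3=0, U4=1, U5=0, giving Y=0. Observed 1.
Test 1: faults giving observed 1 are {U2 stuck-at-1, U3 stuck-at-1, U4 stuck-at-0, U5 stuck-at-1}.
Test 2 (A=0, B=1): fault-free U1=0, U2=1, U3=0, U4=1, U5=0 → 0; observed 0. Eliminates U3 stuck-at-1, U4 stuck-at-0, U5 stuck-at-1.
Only U2 stuck-at-1 is consistent with every test.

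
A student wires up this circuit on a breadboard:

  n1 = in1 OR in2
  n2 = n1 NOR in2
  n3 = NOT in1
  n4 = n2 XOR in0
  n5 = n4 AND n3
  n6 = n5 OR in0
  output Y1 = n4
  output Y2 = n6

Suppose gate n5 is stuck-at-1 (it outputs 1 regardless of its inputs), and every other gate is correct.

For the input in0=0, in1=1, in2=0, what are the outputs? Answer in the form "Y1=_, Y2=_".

Propagate with n5 forced: n1=1, n2=0, n3=0, n4=0, n5=1 [stuck-at-1], n6=1.
So the outputs are Y1=0, Y2=1. (Without the fault they would be Y1=0, Y2=0.)

Y1=0, Y2=1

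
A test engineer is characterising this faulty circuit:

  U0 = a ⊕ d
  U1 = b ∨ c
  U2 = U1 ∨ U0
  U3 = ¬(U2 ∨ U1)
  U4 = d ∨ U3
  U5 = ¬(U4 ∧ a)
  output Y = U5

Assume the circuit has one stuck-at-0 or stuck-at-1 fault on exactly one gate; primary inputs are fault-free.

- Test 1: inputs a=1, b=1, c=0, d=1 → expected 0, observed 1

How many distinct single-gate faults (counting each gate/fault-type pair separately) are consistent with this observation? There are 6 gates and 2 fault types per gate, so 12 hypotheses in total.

2

Fault-free: U0=0, U1=1, U2=1, U3=0, U4=1, U5=0 → 0. Observed 1.
  U0 stuck-at-0: output 0 ✗
  U0 stuck-at-1: output 0 ✗
  U1 stuck-at-0: output 0 ✗
  U1 stuck-at-1: output 0 ✗
  U2 stuck-at-0: output 0 ✗
  U2 stuck-at-1: output 0 ✗
  U3 stuck-at-0: output 0 ✗
  U3 stuck-at-1: output 0 ✗
  U4 stuck-at-0: output 1 ✓
  U4 stuck-at-1: output 0 ✗
  U5 stuck-at-0: output 0 ✗
  U5 stuck-at-1: output 1 ✓
Consistent faults: {U4 stuck-at-0, U5 stuck-at-1} — 2 in all.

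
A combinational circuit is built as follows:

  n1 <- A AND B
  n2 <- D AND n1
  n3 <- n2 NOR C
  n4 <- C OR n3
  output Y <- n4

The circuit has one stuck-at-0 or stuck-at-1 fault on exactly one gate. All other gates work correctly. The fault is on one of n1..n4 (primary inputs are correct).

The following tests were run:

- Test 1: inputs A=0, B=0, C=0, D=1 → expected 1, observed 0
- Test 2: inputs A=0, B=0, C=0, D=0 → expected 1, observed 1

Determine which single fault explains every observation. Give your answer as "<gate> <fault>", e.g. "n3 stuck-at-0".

Fault-free values for test 1 (A=0, B=0, C=0, D=1): n1=0, n2=0, n3=1, n4=1, giving Y=1. Observed 0.
Test 1: faults giving observed 0 are {n1 stuck-at-1, n2 stuck-at-1, n3 stuck-at-0, n4 stuck-at-0}.
Test 2 (A=0, B=0, C=0, D=0): fault-free n1=0, n2=0, n3=1, n4=1 → 1; observed 1. Eliminates n2 stuck-at-1, n3 stuck-at-0, n4 stuck-at-0.
Only n1 stuck-at-1 is consistent with every test.

n1 stuck-at-1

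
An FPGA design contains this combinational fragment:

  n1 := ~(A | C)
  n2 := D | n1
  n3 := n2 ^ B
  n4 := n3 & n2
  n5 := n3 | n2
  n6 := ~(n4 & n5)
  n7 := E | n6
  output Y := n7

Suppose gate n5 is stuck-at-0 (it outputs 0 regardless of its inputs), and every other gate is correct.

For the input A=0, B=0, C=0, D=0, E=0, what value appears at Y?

Propagate with n5 forced: n1=1, n2=1, n3=1, n4=1, n5=0 [stuck-at-0], n6=1, n7=1.
So Y = 1. (Without the fault it would be 0.)

1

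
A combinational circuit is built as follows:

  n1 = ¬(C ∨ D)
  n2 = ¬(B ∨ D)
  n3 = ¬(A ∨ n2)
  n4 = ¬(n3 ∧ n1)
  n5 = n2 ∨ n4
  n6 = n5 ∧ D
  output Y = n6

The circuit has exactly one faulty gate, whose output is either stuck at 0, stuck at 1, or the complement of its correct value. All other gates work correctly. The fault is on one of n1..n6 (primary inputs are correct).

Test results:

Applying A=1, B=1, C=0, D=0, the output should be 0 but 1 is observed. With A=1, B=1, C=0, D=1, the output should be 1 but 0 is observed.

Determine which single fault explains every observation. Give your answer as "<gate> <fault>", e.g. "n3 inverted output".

Fault-free values for test 1 (A=1, B=1, C=0, D=0): n1=1, n2=0, n3=0, n4=1, n5=1, n6=0, giving Y=0. Observed 1.
Test 1: faults giving observed 1 are {n6 stuck-at-1, n6 inverted output}.
Test 2 (A=1, B=1, C=0, D=1): fault-free n1=0, n2=0, n3=0, n4=1, n5=1, n6=1 → 1; observed 0. Eliminates n6 stuck-at-1.
Only n6 inverted output is consistent with every test.

n6 inverted output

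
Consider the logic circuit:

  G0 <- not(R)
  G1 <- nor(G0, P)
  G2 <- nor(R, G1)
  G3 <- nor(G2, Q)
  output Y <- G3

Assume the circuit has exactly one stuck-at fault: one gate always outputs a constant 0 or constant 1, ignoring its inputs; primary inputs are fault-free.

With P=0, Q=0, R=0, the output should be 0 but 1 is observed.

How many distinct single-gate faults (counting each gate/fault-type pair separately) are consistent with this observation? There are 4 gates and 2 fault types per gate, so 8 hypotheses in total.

Fault-free: G0=1, G1=0, G2=1, G3=0 → 0. Observed 1.
  G0 stuck-at-0: output 1 ✓
  G0 stuck-at-1: output 0 ✗
  G1 stuck-at-0: output 0 ✗
  G1 stuck-at-1: output 1 ✓
  G2 stuck-at-0: output 1 ✓
  G2 stuck-at-1: output 0 ✗
  G3 stuck-at-0: output 0 ✗
  G3 stuck-at-1: output 1 ✓
Consistent faults: {G0 stuck-at-0, G1 stuck-at-1, G2 stuck-at-0, G3 stuck-at-1} — 4 in all.

4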